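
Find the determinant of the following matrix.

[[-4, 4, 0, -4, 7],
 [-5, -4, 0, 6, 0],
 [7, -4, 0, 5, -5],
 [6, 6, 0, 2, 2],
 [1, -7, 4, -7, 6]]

Expand along column 3 (it has 4 zeros):
  + (4) · M_53   where M_53 = det([-4 4 -4 7; -5 -4 6 0; 7 -4 5 -5; 6 6 2 2]) = -1614
det = (+1)·(4)·(-1614) = -6456

The determinant is -6456.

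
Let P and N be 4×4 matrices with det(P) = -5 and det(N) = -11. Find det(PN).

|PN| = 55

det(PN) = det(P)·det(N) = (-5)·(-11) = 55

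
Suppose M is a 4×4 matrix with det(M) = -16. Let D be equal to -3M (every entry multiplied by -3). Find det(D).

|D| = -1296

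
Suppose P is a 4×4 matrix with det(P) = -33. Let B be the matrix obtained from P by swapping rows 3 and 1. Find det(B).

The determinant is 33.

Swapping two rows multiplies the determinant by −1.
det(B) = (-1)·(-33) = 33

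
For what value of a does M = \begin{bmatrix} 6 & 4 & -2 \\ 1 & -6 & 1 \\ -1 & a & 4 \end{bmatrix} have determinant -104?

a = -6

Expanding along the column containing a, det(M) is linear in a: det(M) = (-8)·a + (-152).
Set (-8)·a + (-152) = -104  ⇒  (-8)·a = 48  ⇒  a = -6.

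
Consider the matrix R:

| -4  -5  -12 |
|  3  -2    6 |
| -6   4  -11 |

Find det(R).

23

Expand along row 1:
  + (-4) · |-2 6; 4 -11| = (-4)·(22 − 24) = 8
  − (-5) · |3 6; -6 -11| = −(-5)·(-33 − (-36)) = 15
  + (-12) · |3 -2; -6 4| = (-12)·(12 − 12) = 0
Sum: (8) + (15) + (0) = 23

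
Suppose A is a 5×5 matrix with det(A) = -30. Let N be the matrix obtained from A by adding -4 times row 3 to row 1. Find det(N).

Adding a multiple of one row to another leaves the determinant unchanged.
det(N) = (1)·(-30) = -30

-30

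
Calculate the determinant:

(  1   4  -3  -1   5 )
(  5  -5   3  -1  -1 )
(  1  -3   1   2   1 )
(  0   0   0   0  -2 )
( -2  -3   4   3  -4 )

244

Expand along row 4 (it has 4 zeros):
  − (-2) · M_45   where M_45 = det([1 4 -3 -1; 5 -5 3 -1; 1 -3 1 2; -2 -3 4 3]) = 122
det = (-1)·(-2)·(122) = 244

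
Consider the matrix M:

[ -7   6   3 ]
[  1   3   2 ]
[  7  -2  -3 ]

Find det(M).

Expand along column 1:
  + (-7) · |3 2; -2 -3| = (-7)·(-9 − (-4)) = 35
  − 1 · |6 3; -2 -3| = −1·(-18 − (-6)) = 12
  + 7 · |6 3; 3 2| = 7·(12 − 9) = 21
Sum: (35) + (12) + (21) = 68

68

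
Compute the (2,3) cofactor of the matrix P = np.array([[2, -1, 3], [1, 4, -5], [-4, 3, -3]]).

-2

Delete row 2 and column 3; the remaining 2×2 submatrix is [2 -1; -4 3].
Its determinant is 2·3 − (-1)·(-4) = 2.
The cofactor carries sign (−1)^(2+3) = −1, so C_{2,3} = −(2) = -2.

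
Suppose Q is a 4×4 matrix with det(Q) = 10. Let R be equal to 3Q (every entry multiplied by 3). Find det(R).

For a 4×4 matrix, det(3Q) = 3^4·det(Q) = 81·det(Q).
det(R) = (81)·(10) = 810

det(R) = 810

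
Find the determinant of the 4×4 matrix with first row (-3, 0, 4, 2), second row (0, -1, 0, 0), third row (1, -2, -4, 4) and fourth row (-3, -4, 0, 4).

The determinant is 40.

Expand along row 2 (it has 3 zeros):
  + (-1) · M_22   where M_22 = det([-3 4 2; 1 -4 4; -3 0 4]) = -40
det = (+1)·(-1)·(-40) = 40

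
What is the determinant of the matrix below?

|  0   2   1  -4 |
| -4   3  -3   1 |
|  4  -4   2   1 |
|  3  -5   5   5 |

Expand along row 1 (it has 1 zero):
  − (2) · M_12   where M_12 = det([-4 -3 1; 4 2 1; 3 5 5]) = 45
  + (1) · M_13   where M_13 = det([-4 3 1; 4 -4 1; 3 -5 5]) = 1
  − (-4) · M_14   where M_14 = det([-4 3 -3; 4 -4 2; 3 -5 5]) = 22
det = (-1)·(2)·(45) + (+1)·(1)·(1) + (-1)·(-4)·(22) = -1

-1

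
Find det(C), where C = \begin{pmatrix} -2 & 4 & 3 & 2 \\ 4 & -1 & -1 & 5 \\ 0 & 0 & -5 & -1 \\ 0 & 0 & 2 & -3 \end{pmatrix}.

-238

C is block upper-triangular with a 2×2 block and a 2×2 block on the diagonal, so its determinant equals the product of the determinants of the diagonal blocks.
det of the 2×2 block = -14
det of the 2×2 block = 17
det = (-14)·(17) = -238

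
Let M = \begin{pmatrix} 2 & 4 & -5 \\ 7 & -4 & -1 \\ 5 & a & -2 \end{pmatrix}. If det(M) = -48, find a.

0

Expanding along the row containing a, det(M) is linear in a: det(M) = (-33)·a + (-48).
Set (-33)·a + (-48) = -48  ⇒  (-33)·a = 0  ⇒  a = 0.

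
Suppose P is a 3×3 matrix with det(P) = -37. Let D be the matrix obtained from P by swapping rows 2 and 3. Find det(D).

|D| = 37

Swapping two rows multiplies the determinant by −1.
det(D) = (-1)·(-37) = 37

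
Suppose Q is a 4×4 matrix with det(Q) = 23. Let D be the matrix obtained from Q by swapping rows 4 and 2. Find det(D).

|D| = -23

Swapping two rows multiplies the determinant by −1.
det(D) = (-1)·(23) = -23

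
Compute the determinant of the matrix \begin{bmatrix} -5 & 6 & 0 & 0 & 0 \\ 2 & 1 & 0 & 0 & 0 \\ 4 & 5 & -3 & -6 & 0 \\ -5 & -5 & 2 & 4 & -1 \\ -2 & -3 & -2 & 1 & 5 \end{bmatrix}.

The matrix is block lower-triangular with a 2×2 block and a 3×3 block on the diagonal, so its determinant equals the product of the determinants of the diagonal blocks.
det of the 2×2 block = -17
det of the 3×3 block = -15
det = (-17)·(-15) = 255

255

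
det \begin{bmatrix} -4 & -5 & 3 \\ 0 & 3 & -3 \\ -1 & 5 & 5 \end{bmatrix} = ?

Expand along column 1:
  + (-4) · |3 -3; 5 5| = (-4)·(15 − (-15)) = -120
  + (-1) · |-5 3; 3 -3| = (-1)·(15 − 9) = -6
Sum: (-120) + (-6) = -126

-126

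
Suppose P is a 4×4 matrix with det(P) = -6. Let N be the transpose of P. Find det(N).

det(Pᵀ) = det(P).
det(N) = (1)·(-6) = -6

The determinant is -6.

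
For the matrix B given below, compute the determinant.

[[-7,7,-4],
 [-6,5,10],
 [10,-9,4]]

Expand along row 1:
  + (-7) · |5 10; -9 4| = (-7)·(20 − (-90)) = -770
  − 7 · |-6 10; 10 4| = −7·(-24 − 100) = 868
  + (-4) · |-6 5; 10 -9| = (-4)·(54 − 50) = -16
Sum: (-770) + (868) + (-16) = 82

|B| = 82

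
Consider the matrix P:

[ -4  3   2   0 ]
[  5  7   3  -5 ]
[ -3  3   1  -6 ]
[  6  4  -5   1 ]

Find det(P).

det(P) = 1731

Expand along row 1 (it has 1 zero):
  + (-4) · M_11   where M_11 = det([7 3 -5; 3 1 -6; 4 -5 1]) = -189
  − (3) · M_12   where M_12 = det([5 3 -5; -3 1 -6; 6 -5 1]) = -289
  + (2) · M_13   where M_13 = det([5 7 -5; -3 3 -6; 6 4 1]) = 54
det = (+1)·(-4)·(-189) + (-1)·(3)·(-289) + (+1)·(2)·(54) = 1731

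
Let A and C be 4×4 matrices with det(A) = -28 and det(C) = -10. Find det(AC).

det(AC) = 280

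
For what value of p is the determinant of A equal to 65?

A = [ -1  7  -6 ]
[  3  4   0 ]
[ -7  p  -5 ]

p = -6

Expanding along the row containing p, det(A) is linear in p: det(A) = (-18)·p + (-43).
Set (-18)·p + (-43) = 65  ⇒  (-18)·p = 108  ⇒  p = -6.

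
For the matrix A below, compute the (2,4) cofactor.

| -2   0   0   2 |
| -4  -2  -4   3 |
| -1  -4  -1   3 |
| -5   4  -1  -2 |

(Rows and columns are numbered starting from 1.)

Delete row 2 and column 4; the remaining 3×3 submatrix is [-2 0 0; -1 -4 -1; -5 4 -1].
Its determinant is -16.
The cofactor carries sign (−1)^(2+4) = +1, so C_{2,4} = +(-16) = -16.

-16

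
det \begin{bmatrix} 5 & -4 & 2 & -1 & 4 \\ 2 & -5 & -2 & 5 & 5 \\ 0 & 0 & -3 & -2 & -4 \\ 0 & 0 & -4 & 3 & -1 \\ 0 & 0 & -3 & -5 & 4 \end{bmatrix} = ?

The matrix is block upper-triangular with a 2×2 block and a 3×3 block on the diagonal, so its determinant equals the product of the determinants of the diagonal blocks.
det of the 2×2 block = -17
det of the 3×3 block = -175
det = (-17)·(-175) = 2975

2975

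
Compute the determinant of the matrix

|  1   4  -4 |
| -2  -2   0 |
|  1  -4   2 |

Expand along row 2:
  − (-2) · |4 -4; -4 2| = −(-2)·(8 − 16) = -16
  + (-2) · |1 -4; 1 2| = (-2)·(2 − (-4)) = -12
Sum: (-16) + (-12) = -28

-28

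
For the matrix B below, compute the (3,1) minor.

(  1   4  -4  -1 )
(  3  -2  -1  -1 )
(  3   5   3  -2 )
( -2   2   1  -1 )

The minor is 24.

Delete row 3 and column 1; the remaining 3×3 submatrix is [4 -4 -1; -2 -1 -1; 2 1 -1].
Its determinant is 24.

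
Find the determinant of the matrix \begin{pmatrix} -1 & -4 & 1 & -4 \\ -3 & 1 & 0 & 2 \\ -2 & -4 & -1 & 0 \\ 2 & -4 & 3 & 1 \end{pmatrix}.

Expand along row 2 (it has 1 zero):
  − (-3) · M_21   where M_21 = det([-4 1 -4; -4 -1 0; -4 3 1]) = 72
  + (1) · M_22   where M_22 = det([-1 1 -4; -2 -1 0; 2 3 1]) = 19
  + (2) · M_24   where M_24 = det([-1 -4 1; -2 -4 -1; 2 -4 3]) = 16
det = (-1)·(-3)·(72) + (+1)·(1)·(19) + (+1)·(2)·(16) = 267

267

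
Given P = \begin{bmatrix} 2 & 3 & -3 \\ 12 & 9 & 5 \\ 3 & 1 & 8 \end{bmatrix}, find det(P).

det(P) = -64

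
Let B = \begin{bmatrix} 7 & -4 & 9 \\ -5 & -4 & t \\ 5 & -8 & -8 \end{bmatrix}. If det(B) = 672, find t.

t = -7

Expanding along the column containing t, det(B) is linear in t: det(B) = (36)·t + (924).
Set (36)·t + (924) = 672  ⇒  (36)·t = -252  ⇒  t = -7.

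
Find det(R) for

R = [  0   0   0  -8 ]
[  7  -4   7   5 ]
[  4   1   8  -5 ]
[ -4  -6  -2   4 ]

Expand along row 1 (it has 3 zeros):
  − (-8) · M_14   where M_14 = det([7 -4 7; 4 1 8; -4 -6 -2]) = 278
det = (-1)·(-8)·(278) = 2224

The determinant is 2224.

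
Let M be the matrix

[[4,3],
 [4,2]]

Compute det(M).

-4

det(M) = 4·2 − 3·4 = 8 − 12 = -4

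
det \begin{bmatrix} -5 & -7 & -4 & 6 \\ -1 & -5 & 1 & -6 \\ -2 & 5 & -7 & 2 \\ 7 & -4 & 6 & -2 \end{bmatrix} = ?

Expand along row 1:
  + (-5) · M_11   where M_11 = det([-5 1 -6; 5 -7 2; -4 6 -2]) = -20
  − (-7) · M_12   where M_12 = det([-1 1 -6; -2 -7 2; 7 6 -2]) = -214
  + (-4) · M_13   where M_13 = det([-1 -5 -6; -2 5 2; 7 -4 -2]) = 114
  − (6) · M_14   where M_14 = det([-1 -5 1; -2 5 -7; 7 -4 6]) = 156
det = (+1)·(-5)·(-20) + (-1)·(-7)·(-214) + (+1)·(-4)·(114) + (-1)·(6)·(156) = -2790

The determinant is -2790.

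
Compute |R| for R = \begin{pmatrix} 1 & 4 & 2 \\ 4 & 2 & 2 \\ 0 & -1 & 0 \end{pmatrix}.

Expand along row 3:
  − (-1) · |1 2; 4 2| = −(-1)·(2 − 8) = -6

The determinant is -6.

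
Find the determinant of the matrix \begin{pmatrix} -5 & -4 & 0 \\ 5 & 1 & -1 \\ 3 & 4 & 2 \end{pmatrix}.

22

Expand along row 1:
  + (-5) · |1 -1; 4 2| = (-5)·(2 − (-4)) = -30
  − (-4) · |5 -1; 3 2| = −(-4)·(10 − (-3)) = 52
Sum: (-30) + (52) = 22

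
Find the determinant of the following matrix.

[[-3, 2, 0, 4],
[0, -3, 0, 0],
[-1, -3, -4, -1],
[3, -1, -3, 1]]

-243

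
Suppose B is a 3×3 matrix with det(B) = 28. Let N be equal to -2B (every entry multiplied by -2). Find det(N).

For a 3×3 matrix, det(-2B) = (-2)^3·det(B) = -8·det(B).
det(N) = (-8)·(28) = -224

-224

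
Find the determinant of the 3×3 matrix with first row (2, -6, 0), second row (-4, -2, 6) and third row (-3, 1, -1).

Expand along column 3:
  − 6 · |2 -6; -3 1| = −6·(2 − 18) = 96
  + (-1) · |2 -6; -4 -2| = (-1)·(-4 − 24) = 28
Sum: (96) + (28) = 124

The determinant is 124.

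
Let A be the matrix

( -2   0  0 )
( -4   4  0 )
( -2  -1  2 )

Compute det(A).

The determinant is -16.

A is lower triangular, so det(A) is the product of the diagonal entries:
det = (-2) · (4) · (2) = -16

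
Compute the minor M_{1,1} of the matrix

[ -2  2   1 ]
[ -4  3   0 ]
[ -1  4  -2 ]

Delete row 1 and column 1; the remaining 2×2 submatrix is [3 0; 4 -2].
Its determinant is 3·(-2) − 0·4 = -6.

-6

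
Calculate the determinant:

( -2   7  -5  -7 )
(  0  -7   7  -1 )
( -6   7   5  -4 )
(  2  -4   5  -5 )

The determinant is -1842.

Expand along row 2 (it has 1 zero):
  + (-7) · M_22   where M_22 = det([-2 -5 -7; -6 5 -4; 2 5 -5]) = 480
  − (7) · M_23   where M_23 = det([-2 7 -7; -6 7 -4; 2 -4 -5]) = -234
  + (-1) · M_24   where M_24 = det([-2 7 -5; -6 7 5; 2 -4 5]) = 120
det = (+1)·(-7)·(480) + (-1)·(7)·(-234) + (+1)·(-1)·(120) = -1842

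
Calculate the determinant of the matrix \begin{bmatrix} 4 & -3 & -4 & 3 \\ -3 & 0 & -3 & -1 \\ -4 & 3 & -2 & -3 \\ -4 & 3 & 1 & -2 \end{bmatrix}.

Expand along row 2 (it has 1 zero):
  − (-3) · M_21   where M_21 = det([-3 -4 3; 3 -2 -3; 3 1 -2]) = 18
  − (-3) · M_23   where M_23 = det([4 -3 3; -4 3 -3; -4 3 -2]) = 0
  + (-1) · M_24   where M_24 = det([4 -3 -4; -4 3 -2; -4 3 1]) = 0
det = (-1)·(-3)·(18) + (-1)·(-3)·(0) + (+1)·(-1)·(0) = 54

54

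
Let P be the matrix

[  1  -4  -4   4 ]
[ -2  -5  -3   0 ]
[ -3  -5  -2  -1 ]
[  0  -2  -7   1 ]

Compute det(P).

|P| = -36

Expand along row 2 (it has 1 zero):
  − (-2) · M_21   where M_21 = det([-4 -4 4; -5 -2 -1; -2 -7 1]) = 132
  + (-5) · M_22   where M_22 = det([1 -4 4; -3 -2 -1; 0 -7 1]) = 63
  − (-3) · M_23   where M_23 = det([1 -4 4; -3 -5 -1; 0 -2 1]) = 5
det = (-1)·(-2)·(132) + (+1)·(-5)·(63) + (-1)·(-3)·(5) = -36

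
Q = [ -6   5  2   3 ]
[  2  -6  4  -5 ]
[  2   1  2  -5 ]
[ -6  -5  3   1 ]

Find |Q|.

Expand along row 1:
  + (-6) · M_11   where M_11 = det([-6 4 -5; 1 2 -5; -5 3 1]) = -71
  − (5) · M_12   where M_12 = det([2 4 -5; 2 2 -5; -6 3 1]) = 56
  + (2) · M_13   where M_13 = det([2 -6 -5; 2 1 -5; -6 -5 1]) = -196
  − (3) · M_14   where M_14 = det([2 -6 4; 2 1 2; -6 -5 3]) = 118
det = (+1)·(-6)·(-71) + (-1)·(5)·(56) + (+1)·(2)·(-196) + (-1)·(3)·(118) = -600

|Q| = -600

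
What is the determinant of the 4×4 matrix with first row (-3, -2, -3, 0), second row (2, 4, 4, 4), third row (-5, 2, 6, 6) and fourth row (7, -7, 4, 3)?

Expand along row 1 (it has 1 zero):
  + (-3) · M_11   where M_11 = det([4 4 4; 2 6 6; -7 4 3]) = -16
  − (-2) · M_12   where M_12 = det([2 4 4; -5 6 6; 7 4 3]) = -32
  + (-3) · M_13   where M_13 = det([2 4 4; -5 2 6; 7 -7 3]) = 408
det = (+1)·(-3)·(-16) + (-1)·(-2)·(-32) + (+1)·(-3)·(408) = -1240

The determinant is -1240.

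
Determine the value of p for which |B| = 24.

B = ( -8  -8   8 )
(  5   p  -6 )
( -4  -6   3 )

Expanding along the row containing p, det(B) is linear in p: det(B) = (8)·p + (-24).
Set (8)·p + (-24) = 24  ⇒  (8)·p = 48  ⇒  p = 6.

6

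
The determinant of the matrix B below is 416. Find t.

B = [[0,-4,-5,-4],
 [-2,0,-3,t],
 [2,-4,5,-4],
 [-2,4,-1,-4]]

Expanding along the column containing t, det(B) is linear in t: det(B) = (32)·t + (448).
Set (32)·t + (448) = 416  ⇒  (32)·t = -32  ⇒  t = -1.

t = -1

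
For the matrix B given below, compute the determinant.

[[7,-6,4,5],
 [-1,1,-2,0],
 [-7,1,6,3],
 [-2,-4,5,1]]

443

Expand along row 2 (it has 1 zero):
  − (-1) · M_21   where M_21 = det([-6 4 5; 1 6 3; -4 5 1]) = 147
  + (1) · M_22   where M_22 = det([7 4 5; -7 6 3; -2 5 1]) = -174
  − (-2) · M_23   where M_23 = det([7 -6 5; -7 1 3; -2 -4 1]) = 235
det = (-1)·(-1)·(147) + (+1)·(1)·(-174) + (-1)·(-2)·(235) = 443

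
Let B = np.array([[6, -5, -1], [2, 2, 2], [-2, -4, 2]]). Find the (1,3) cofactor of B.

-4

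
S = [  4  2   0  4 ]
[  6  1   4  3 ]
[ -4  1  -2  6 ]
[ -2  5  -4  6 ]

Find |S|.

Expand along row 1 (it has 1 zero):
  + (4) · M_11   where M_11 = det([1 4 3; 1 -2 6; 5 -4 6]) = 126
  − (2) · M_12   where M_12 = det([6 4 3; -4 -2 6; -2 -4 6]) = 156
  − (4) · M_14   where M_14 = det([6 1 4; -4 1 -2; -2 5 -4]) = -48
det = (+1)·(4)·(126) + (-1)·(2)·(156) + (-1)·(4)·(-48) = 384

|S| = 384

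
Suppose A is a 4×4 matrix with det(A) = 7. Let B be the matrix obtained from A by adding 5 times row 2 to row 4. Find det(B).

7

Adding a multiple of one row to another leaves the determinant unchanged.
det(B) = (1)·(7) = 7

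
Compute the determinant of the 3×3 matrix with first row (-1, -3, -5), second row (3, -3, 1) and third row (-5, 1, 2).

Expand along column 1:
  + (-1) · |-3 1; 1 2| = (-1)·(-6 − 1) = 7
  − 3 · |-3 -5; 1 2| = −3·(-6 − (-5)) = 3
  + (-5) · |-3 -5; -3 1| = (-5)·(-3 − 15) = 90
Sum: (7) + (3) + (90) = 100

The determinant is 100.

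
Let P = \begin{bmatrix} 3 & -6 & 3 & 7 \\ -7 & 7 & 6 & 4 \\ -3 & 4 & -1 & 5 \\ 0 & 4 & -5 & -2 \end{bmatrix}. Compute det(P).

Expand along row 4 (it has 1 zero):
  + (4) · M_42   where M_42 = det([3 3 7; -7 6 4; -3 -1 5]) = 346
  − (-5) · M_43   where M_43 = det([3 -6 7; -7 7 4; -3 4 5]) = -130
  + (-2) · M_44   where M_44 = det([3 -6 3; -7 7 6; -3 4 -1]) = 36
det = (+1)·(4)·(346) + (-1)·(-5)·(-130) + (+1)·(-2)·(36) = 662

662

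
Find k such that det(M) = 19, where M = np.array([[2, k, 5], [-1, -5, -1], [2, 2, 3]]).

k = 5

Expanding along the row containing k, det(M) is linear in k: det(M) = (1)·k + (14).
Set (1)·k + (14) = 19  ⇒  (1)·k = 5  ⇒  k = 5.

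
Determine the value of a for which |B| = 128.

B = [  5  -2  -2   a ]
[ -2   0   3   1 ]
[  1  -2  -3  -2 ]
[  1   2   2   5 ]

Expanding along the column containing a, det(B) is linear in a: det(B) = (-8)·a + (80).
Set (-8)·a + (80) = 128  ⇒  (-8)·a = 48  ⇒  a = -6.

a = -6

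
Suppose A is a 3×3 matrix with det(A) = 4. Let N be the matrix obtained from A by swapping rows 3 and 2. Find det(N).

Swapping two rows multiplies the determinant by −1.
det(N) = (-1)·(4) = -4

-4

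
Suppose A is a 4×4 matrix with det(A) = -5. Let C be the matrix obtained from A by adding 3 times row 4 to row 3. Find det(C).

-5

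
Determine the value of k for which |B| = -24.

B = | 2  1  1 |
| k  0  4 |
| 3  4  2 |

k = -2

Expanding along the row containing k, det(B) is linear in k: det(B) = (2)·k + (-20).
Set (2)·k + (-20) = -24  ⇒  (2)·k = -4  ⇒  k = -2.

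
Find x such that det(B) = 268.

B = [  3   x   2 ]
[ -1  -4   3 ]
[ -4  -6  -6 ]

x = -9

Expanding along the column containing x, det(B) is linear in x: det(B) = (-18)·x + (106).
Set (-18)·x + (106) = 268  ⇒  (-18)·x = 162  ⇒  x = -9.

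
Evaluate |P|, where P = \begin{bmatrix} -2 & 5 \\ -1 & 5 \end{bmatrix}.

The determinant is -5.

det(P) = (-2)·5 − 5·(-1) = -10 − (-5) = -5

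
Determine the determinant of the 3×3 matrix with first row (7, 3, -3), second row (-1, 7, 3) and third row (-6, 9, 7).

Expand along column 1:
  + 7 · |7 3; 9 7| = 7·(49 − 27) = 154
  − (-1) · |3 -3; 9 7| = −(-1)·(21 − (-27)) = 48
  + (-6) · |3 -3; 7 3| = (-6)·(9 − (-21)) = -180
Sum: (154) + (48) + (-180) = 22

The determinant is 22.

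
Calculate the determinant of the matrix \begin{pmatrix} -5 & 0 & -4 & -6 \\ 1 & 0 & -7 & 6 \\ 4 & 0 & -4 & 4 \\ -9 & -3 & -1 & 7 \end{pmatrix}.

Expand along column 2 (it has 3 zeros):
  + (-3) · M_42   where M_42 = det([-5 -4 -6; 1 -7 6; 4 -4 4]) = -204
det = (+1)·(-3)·(-204) = 612

The determinant is 612.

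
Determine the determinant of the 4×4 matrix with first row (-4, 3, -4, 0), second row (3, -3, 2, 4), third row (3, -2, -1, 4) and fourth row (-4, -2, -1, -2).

218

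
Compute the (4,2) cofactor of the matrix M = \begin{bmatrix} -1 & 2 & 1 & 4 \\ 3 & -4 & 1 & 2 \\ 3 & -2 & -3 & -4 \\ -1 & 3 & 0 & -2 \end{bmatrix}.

-32

Delete row 4 and column 2; the remaining 3×3 submatrix is [-1 1 4; 3 1 2; 3 -3 -4].
Its determinant is -32.
The cofactor carries sign (−1)^(4+2) = +1, so C_{4,2} = +(-32) = -32.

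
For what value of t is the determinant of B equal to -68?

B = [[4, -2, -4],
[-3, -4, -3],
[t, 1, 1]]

Expanding along the row containing t, det(B) is linear in t: det(B) = (-10)·t + (2).
Set (-10)·t + (2) = -68  ⇒  (-10)·t = -70  ⇒  t = 7.

7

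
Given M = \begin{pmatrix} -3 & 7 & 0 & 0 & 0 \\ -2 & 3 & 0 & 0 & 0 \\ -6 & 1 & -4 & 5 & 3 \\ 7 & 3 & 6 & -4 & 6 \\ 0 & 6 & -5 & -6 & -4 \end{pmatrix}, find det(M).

M is block lower-triangular with a 2×2 block and a 3×3 block on the diagonal, so its determinant equals the product of the determinants of the diagonal blocks.
det of the 2×2 block = 5
det of the 3×3 block = -406
det = (5)·(-406) = -2030

-2030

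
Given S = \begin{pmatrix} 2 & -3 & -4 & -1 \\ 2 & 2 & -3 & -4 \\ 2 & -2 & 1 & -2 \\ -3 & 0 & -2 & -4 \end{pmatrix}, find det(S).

-422

Expand along row 4 (it has 1 zero):
  − (-3) · M_41   where M_41 = det([-3 -4 -1; 2 -3 -4; -2 1 -2]) = -74
  − (-2) · M_43   where M_43 = det([2 -3 -1; 2 2 -4; 2 -2 -2]) = -4
  + (-4) · M_44   where M_44 = det([2 -3 -4; 2 2 -3; 2 -2 1]) = 48
det = (-1)·(-3)·(-74) + (-1)·(-2)·(-4) + (+1)·(-4)·(48) = -422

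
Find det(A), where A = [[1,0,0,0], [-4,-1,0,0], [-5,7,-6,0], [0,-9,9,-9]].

-54

A is lower triangular, so det(A) is the product of the diagonal entries:
det = (1) · (-1) · (-6) · (-9) = -54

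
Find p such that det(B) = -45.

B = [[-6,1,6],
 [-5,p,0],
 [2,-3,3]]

Expanding along the row containing p, det(B) is linear in p: det(B) = (-30)·p + (105).
Set (-30)·p + (105) = -45  ⇒  (-30)·p = -150  ⇒  p = 5.

p = 5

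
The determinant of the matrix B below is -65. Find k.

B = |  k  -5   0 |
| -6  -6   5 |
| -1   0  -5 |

-8

Expanding along the column containing k, det(B) is linear in k: det(B) = (30)·k + (175).
Set (30)·k + (175) = -65  ⇒  (30)·k = -240  ⇒  k = -8.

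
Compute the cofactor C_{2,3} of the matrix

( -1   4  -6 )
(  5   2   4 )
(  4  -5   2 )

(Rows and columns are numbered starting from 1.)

Delete row 2 and column 3; the remaining 2×2 submatrix is [-1 4; 4 -5].
Its determinant is (-1)·(-5) − 4·4 = -11.
The cofactor carries sign (−1)^(2+3) = −1, so C_{2,3} = −(-11) = 11.

The cofactor is 11.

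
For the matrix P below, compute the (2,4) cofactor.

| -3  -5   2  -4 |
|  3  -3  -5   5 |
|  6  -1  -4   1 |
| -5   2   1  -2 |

-77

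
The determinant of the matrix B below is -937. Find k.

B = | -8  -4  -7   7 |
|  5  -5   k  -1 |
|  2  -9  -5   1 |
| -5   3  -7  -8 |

k = -1

Expanding along the row containing k, det(B) is linear in k: det(B) = (869)·k + (-68).
Set (869)·k + (-68) = -937  ⇒  (869)·k = -869  ⇒  k = -1.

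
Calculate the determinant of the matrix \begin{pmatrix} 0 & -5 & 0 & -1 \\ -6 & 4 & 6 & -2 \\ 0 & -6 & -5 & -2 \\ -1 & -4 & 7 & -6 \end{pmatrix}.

The determinant is -854.

Expand along row 1 (it has 2 zeros):
  − (-5) · M_12   where M_12 = det([-6 6 -2; 0 -5 -2; -1 7 -6]) = -242
  − (-1) · M_14   where M_14 = det([-6 4 6; 0 -6 -5; -1 -4 7]) = 356
det = (-1)·(-5)·(-242) + (-1)·(-1)·(356) = -854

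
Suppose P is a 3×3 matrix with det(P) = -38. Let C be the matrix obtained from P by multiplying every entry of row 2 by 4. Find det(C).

-152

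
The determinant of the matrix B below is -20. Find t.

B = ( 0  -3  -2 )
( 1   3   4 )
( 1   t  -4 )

1

Expanding along the column containing t, det(B) is linear in t: det(B) = (-2)·t + (-18).
Set (-2)·t + (-18) = -20  ⇒  (-2)·t = -2  ⇒  t = 1.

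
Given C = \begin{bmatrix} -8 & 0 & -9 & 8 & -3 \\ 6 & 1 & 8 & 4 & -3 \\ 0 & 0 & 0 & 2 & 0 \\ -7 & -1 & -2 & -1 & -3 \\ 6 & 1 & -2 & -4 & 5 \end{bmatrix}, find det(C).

The determinant is 12.

Expand along row 3 (it has 4 zeros):
  − (2) · M_34   where M_34 = det([-8 0 -9 -3; 6 1 8 -3; -7 -1 -2 -3; 6 1 -2 5]) = -6
det = (-1)·(2)·(-6) = 12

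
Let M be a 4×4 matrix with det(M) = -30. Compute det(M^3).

The determinant is -27000.

det(M^3) = (det M)^3 = (-30)^3 = -27000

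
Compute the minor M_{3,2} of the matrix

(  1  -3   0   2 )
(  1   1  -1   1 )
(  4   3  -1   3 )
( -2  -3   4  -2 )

2

Delete row 3 and column 2; the remaining 3×3 submatrix is [1 0 2; 1 -1 1; -2 4 -2].
Its determinant is 2.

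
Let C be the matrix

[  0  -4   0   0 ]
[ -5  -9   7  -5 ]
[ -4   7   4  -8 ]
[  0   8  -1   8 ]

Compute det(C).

|C| = 336

Expand along row 1 (it has 3 zeros):
  − (-4) · M_12   where M_12 = det([-5 7 -5; -4 4 -8; 0 -1 8]) = 84
det = (-1)·(-4)·(84) = 336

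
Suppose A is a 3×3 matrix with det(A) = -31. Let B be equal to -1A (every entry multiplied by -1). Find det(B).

For a 3×3 matrix, det(-1A) = (-1)^3·det(A) = -1·det(A).
det(B) = (-1)·(-31) = 31

det(B) = 31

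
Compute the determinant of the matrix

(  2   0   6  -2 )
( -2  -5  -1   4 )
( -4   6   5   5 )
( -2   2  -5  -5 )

1528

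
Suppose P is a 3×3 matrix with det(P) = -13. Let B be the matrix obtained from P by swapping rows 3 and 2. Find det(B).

|B| = 13

Swapping two rows multiplies the determinant by −1.
det(B) = (-1)·(-13) = 13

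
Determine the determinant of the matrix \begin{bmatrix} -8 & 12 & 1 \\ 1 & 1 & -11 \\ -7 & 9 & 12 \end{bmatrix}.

-92

Expand along column 1:
  + (-8) · |1 -11; 9 12| = (-8)·(12 − (-99)) = -888
  − 1 · |12 1; 9 12| = −1·(144 − 9) = -135
  + (-7) · |12 1; 1 -11| = (-7)·(-132 − 1) = 931
Sum: (-888) + (-135) + (931) = -92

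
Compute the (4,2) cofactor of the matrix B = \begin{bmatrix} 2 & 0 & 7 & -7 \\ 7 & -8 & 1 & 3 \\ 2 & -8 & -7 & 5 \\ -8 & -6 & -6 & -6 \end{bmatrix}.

The cofactor is 206.

Delete row 4 and column 2; the remaining 3×3 submatrix is [2 7 -7; 7 1 3; 2 -7 5].
Its determinant is 206.
The cofactor carries sign (−1)^(4+2) = +1, so C_{4,2} = +(206) = 206.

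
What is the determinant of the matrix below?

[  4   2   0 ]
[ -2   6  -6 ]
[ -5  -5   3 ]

The determinant is 24.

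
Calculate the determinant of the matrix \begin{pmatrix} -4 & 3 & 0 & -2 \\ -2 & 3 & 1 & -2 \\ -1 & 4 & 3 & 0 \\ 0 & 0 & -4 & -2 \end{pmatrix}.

-54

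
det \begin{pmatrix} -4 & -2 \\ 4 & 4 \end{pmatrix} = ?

-8

det = (-4)·4 − (-2)·4 = -16 − (-8) = -8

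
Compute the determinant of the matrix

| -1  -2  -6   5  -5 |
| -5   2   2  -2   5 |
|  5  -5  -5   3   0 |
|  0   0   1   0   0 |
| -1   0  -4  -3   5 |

Expand along row 4 (it has 4 zeros):
  − (1) · M_43   where M_43 = det([-1 -2 5 -5; -5 2 -2 5; 5 -5 3 0; -1 0 -3 5]) = -180
det = (-1)·(1)·(-180) = 180

180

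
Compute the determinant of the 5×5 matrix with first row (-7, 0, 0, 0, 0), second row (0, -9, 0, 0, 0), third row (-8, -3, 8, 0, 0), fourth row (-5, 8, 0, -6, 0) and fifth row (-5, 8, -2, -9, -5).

The determinant is 15120.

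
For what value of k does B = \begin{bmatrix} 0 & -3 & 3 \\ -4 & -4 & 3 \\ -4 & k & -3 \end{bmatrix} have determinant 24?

0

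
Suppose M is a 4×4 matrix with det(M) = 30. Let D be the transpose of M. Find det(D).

det(D) = 30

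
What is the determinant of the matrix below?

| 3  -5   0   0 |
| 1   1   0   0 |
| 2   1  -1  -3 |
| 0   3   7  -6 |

The determinant is 216.

The matrix is block lower-triangular with a 2×2 block and a 2×2 block on the diagonal, so its determinant equals the product of the determinants of the diagonal blocks.
det of the 2×2 block = 8
det of the 2×2 block = 27
det = (8)·(27) = 216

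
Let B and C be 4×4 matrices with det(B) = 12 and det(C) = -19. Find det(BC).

det(BC) = det(B)·det(C) = (12)·(-19) = -228

-228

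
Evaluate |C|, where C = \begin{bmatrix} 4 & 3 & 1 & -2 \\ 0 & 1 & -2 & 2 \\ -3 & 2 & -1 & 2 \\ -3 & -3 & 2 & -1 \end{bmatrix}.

7

Expand along row 2 (it has 1 zero):
  + (1) · M_22   where M_22 = det([4 1 -2; -3 -1 2; -3 2 -1]) = -3
  − (-2) · M_23   where M_23 = det([4 3 -2; -3 2 2; -3 -3 -1]) = -41
  + (2) · M_24   where M_24 = det([4 3 1; -3 2 -1; -3 -3 2]) = 46
det = (+1)·(1)·(-3) + (-1)·(-2)·(-41) + (+1)·(2)·(46) = 7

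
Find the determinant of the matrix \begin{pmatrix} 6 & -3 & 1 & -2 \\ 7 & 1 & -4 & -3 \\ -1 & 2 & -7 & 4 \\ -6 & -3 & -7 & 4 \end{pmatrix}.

1200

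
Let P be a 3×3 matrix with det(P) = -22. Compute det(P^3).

-10648

det(P^3) = (det P)^3 = (-22)^3 = -10648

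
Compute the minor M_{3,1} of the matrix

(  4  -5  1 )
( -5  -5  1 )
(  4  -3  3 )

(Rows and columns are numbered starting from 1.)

The minor is 0.

Delete row 3 and column 1; the remaining 2×2 submatrix is [-5 1; -5 1].
Its determinant is (-5)·1 − 1·(-5) = 0.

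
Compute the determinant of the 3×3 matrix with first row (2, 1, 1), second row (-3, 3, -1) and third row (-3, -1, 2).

Expand along column 1:
  + 2 · |3 -1; -1 2| = 2·(6 − 1) = 10
  − (-3) · |1 1; -1 2| = −(-3)·(2 − (-1)) = 9
  + (-3) · |1 1; 3 -1| = (-3)·(-1 − 3) = 12
Sum: (10) + (9) + (12) = 31

The determinant is 31.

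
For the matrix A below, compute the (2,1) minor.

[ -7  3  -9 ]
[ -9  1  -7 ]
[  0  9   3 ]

90

Delete row 2 and column 1; the remaining 2×2 submatrix is [3 -9; 9 3].
Its determinant is 3·3 − (-9)·9 = 90.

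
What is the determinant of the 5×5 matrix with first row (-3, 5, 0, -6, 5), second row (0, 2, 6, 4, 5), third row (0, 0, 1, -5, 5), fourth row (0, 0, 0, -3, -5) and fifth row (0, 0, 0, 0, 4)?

72

The matrix is upper triangular, so the determinant is the product of the diagonal entries:
det = (-3) · (2) · (1) · (-3) · (4) = 72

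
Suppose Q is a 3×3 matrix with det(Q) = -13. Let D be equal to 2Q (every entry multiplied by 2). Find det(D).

-104

For a 3×3 matrix, det(2Q) = 2^3·det(Q) = 8·det(Q).
det(D) = (8)·(-13) = -104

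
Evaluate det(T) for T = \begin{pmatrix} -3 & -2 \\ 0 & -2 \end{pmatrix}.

The determinant is 6.

det(T) = (-3)·(-2) − (-2)·0 = 6 − 0 = 6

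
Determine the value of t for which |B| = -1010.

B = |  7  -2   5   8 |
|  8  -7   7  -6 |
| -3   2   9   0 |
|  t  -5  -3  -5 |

Expanding along the row containing t, det(B) is linear in t: det(B) = (784)·t + (-4146).
Set (784)·t + (-4146) = -1010  ⇒  (784)·t = 3136  ⇒  t = 4.

4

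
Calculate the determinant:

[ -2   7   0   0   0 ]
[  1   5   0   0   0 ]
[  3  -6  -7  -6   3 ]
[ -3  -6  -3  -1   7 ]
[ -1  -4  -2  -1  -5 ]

-1581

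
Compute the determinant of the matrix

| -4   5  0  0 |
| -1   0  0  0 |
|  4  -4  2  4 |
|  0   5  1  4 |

The matrix is block lower-triangular with a 2×2 block and a 2×2 block on the diagonal, so its determinant equals the product of the determinants of the diagonal blocks.
det of the 2×2 block = 5
det of the 2×2 block = 4
det = (5)·(4) = 20

20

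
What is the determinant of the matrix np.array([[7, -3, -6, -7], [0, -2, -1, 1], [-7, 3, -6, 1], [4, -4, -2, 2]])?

Expand along row 2 (it has 1 zero):
  + (-2) · M_22   where M_22 = det([7 -6 -7; -7 -6 1; 4 -2 2]) = -444
  − (-1) · M_23   where M_23 = det([7 -3 -7; -7 3 1; 4 -4 2]) = -96
  + (1) · M_24   where M_24 = det([7 -3 -6; -7 3 -6; 4 -4 -2]) = -192
det = (+1)·(-2)·(-444) + (-1)·(-1)·(-96) + (+1)·(1)·(-192) = 600

600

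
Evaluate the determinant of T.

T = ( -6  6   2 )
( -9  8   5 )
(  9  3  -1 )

156

Expand along column 1:
  + (-6) · |8 5; 3 -1| = (-6)·(-8 − 15) = 138
  − (-9) · |6 2; 3 -1| = −(-9)·(-6 − 6) = -108
  + 9 · |6 2; 8 5| = 9·(30 − 16) = 126
Sum: (138) + (-108) + (126) = 156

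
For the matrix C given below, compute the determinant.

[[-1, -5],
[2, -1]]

det(C) = 11

det(C) = (-1)·(-1) − (-5)·2 = 1 − (-10) = 11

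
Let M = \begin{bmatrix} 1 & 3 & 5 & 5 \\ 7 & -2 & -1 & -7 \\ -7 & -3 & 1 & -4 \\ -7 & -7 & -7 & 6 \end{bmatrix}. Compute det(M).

|M| = -3040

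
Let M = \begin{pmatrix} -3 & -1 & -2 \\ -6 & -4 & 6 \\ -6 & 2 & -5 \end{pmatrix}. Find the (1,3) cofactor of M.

Delete row 1 and column 3; the remaining 2×2 submatrix is [-6 -4; -6 2].
Its determinant is (-6)·2 − (-4)·(-6) = -36.
The cofactor carries sign (−1)^(1+3) = +1, so C_{1,3} = +(-36) = -36.

The cofactor is -36.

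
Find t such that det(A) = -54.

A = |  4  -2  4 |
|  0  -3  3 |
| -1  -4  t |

8

Expanding along the row containing t, det(A) is linear in t: det(A) = (-12)·t + (42).
Set (-12)·t + (42) = -54  ⇒  (-12)·t = -96  ⇒  t = 8.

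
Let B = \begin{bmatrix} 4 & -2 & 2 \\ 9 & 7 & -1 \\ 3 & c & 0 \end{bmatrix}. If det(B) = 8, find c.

Expanding along the row containing c, det(B) is linear in c: det(B) = (22)·c + (-36).
Set (22)·c + (-36) = 8  ⇒  (22)·c = 44  ⇒  c = 2.

c = 2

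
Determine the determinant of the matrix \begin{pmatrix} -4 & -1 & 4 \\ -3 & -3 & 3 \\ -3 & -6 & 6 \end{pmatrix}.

Expand along column 1:
  + (-4) · |-3 3; -6 6| = (-4)·(-18 − (-18)) = 0
  − (-3) · |-1 4; -6 6| = −(-3)·(-6 − (-24)) = 54
  + (-3) · |-1 4; -3 3| = (-3)·(-3 − (-12)) = -27
Sum: (0) + (54) + (-27) = 27

The determinant is 27.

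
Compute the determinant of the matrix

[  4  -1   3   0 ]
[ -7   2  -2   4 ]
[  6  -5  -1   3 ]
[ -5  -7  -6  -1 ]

-955

Expand along row 1 (it has 1 zero):
  + (4) · M_11   where M_11 = det([2 -2 4; -5 -1 3; -7 -6 -1]) = 182
  − (-1) · M_12   where M_12 = det([-7 -2 4; 6 -1 3; -5 -6 -1]) = -279
  + (3) · M_13   where M_13 = det([-7 2 4; 6 -5 3; -5 -7 -1]) = -468
det = (+1)·(4)·(182) + (-1)·(-1)·(-279) + (+1)·(3)·(-468) = -955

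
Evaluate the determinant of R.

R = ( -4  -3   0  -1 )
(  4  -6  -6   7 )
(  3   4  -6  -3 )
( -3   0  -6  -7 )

|R| = 528

Expand along row 1 (it has 1 zero):
  + (-4) · M_11   where M_11 = det([-6 -6 7; 4 -6 -3; 0 -6 -7]) = -480
  − (-3) · M_12   where M_12 = det([4 -6 7; 3 -6 -3; -3 -6 -7]) = -336
  − (-1) · M_14   where M_14 = det([4 -6 -6; 3 4 -6; -3 0 -6]) = -384
det = (+1)·(-4)·(-480) + (-1)·(-3)·(-336) + (-1)·(-1)·(-384) = 528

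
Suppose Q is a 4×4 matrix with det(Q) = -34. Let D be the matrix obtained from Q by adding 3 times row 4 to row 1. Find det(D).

Adding a multiple of one row to another leaves the determinant unchanged.
det(D) = (1)·(-34) = -34

-34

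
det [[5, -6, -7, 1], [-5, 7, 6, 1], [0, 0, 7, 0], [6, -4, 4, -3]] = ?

Expand along row 3 (it has 3 zeros):
  + (7) · M_33   where M_33 = det([5 -6 1; -5 7 1; 6 -4 -3]) = -53
det = (+1)·(7)·(-53) = -371

-371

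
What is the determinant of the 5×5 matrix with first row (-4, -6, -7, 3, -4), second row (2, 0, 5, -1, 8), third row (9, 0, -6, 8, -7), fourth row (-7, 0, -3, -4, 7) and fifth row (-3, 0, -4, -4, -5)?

-17124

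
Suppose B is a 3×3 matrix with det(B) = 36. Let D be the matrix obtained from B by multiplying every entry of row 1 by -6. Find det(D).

Scaling one row by -6 multiplies the determinant by -6.
det(D) = (-6)·(36) = -216

det(D) = -216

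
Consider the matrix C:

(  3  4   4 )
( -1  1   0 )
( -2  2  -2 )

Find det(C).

The determinant is -14.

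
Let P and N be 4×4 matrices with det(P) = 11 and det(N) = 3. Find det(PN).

The determinant is 33.

det(PN) = det(P)·det(N) = (11)·(3) = 33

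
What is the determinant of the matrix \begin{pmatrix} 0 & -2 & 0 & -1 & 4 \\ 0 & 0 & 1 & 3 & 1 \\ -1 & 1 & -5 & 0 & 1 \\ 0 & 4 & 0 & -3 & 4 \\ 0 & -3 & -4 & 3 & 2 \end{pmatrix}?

Expand along column 1 (it has 4 zeros):
  + (-1) · M_31   where M_31 = det([-2 0 -1 4; 0 1 3 1; 4 0 -3 4; -3 -4 3 2]) = 396
det = (+1)·(-1)·(396) = -396

The determinant is -396.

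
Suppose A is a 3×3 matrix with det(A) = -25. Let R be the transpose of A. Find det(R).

det(R) = -25

det(Aᵀ) = det(A).
det(R) = (1)·(-25) = -25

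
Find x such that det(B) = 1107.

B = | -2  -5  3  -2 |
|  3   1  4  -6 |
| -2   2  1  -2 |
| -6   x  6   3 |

3

Expanding along the row containing x, det(B) is linear in x: det(B) = (36)·x + (999).
Set (36)·x + (999) = 1107  ⇒  (36)·x = 108  ⇒  x = 3.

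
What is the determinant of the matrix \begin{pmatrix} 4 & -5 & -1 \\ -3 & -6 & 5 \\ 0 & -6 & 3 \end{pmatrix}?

-15

Expand along column 1:
  + 4 · |-6 5; -6 3| = 4·(-18 − (-30)) = 48
  − (-3) · |-5 -1; -6 3| = −(-3)·(-15 − 6) = -63
Sum: (48) + (-63) = -15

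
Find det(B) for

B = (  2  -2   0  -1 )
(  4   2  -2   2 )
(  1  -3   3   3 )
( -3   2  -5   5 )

The determinant is 426.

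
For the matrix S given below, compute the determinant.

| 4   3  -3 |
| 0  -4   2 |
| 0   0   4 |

S is upper triangular, so det(S) is the product of the diagonal entries:
det = (4) · (-4) · (4) = -64

The determinant is -64.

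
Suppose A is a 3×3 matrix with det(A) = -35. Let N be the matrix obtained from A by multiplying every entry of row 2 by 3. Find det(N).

Scaling one row by 3 multiplies the determinant by 3.
det(N) = (3)·(-35) = -105

det(N) = -105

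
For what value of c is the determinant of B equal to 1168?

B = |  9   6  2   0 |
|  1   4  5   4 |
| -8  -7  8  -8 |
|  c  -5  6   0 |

-8

Expanding along the column containing c, det(B) is linear in c: det(B) = (424)·c + (4560).
Set (424)·c + (4560) = 1168  ⇒  (424)·c = -3392  ⇒  c = -8.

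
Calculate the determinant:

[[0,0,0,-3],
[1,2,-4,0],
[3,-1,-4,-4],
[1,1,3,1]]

-123

Expand along row 1 (it has 3 zeros):
  − (-3) · M_14   where M_14 = det([1 2 -4; 3 -1 -4; 1 1 3]) = -41
det = (-1)·(-3)·(-41) = -123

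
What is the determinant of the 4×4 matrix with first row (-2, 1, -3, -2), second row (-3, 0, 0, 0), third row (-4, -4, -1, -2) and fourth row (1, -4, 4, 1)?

33

Expand along row 2 (it has 3 zeros):
  − (-3) · M_21   where M_21 = det([1 -3 -2; -4 -1 -2; -4 4 1]) = 11
det = (-1)·(-3)·(11) = 33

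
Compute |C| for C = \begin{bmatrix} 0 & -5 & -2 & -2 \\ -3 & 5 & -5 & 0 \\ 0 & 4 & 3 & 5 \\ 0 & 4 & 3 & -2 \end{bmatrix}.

Expand along column 1 (it has 3 zeros):
  − (-3) · M_21   where M_21 = det([-5 -2 -2; 4 3 5; 4 3 -2]) = 49
det = (-1)·(-3)·(49) = 147

The determinant is 147.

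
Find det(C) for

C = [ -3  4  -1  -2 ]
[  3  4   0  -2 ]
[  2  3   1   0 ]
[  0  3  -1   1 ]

Expand along row 2 (it has 1 zero):
  − (3) · M_21   where M_21 = det([4 -1 -2; 3 1 0; 3 -1 1]) = 19
  + (4) · M_22   where M_22 = det([-3 -1 -2; 2 1 0; 0 -1 1]) = 3
  + (-2) · M_24   where M_24 = det([-3 4 -1; 2 3 1; 0 3 -1]) = 20
det = (-1)·(3)·(19) + (+1)·(4)·(3) + (+1)·(-2)·(20) = -85

-85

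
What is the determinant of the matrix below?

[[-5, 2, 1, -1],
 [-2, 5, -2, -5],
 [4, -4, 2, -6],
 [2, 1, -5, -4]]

780

Expand along row 1:
  + (-5) · M_11   where M_11 = det([5 -2 -5; -4 2 -6; 1 -5 -4]) = -236
  − (2) · M_12   where M_12 = det([-2 -2 -5; 4 2 -6; 2 -5 -4]) = 188
  + (1) · M_13   where M_13 = det([-2 5 -5; 4 -4 -6; 2 1 -4]) = -84
  − (-1) · M_14   where M_14 = det([-2 5 -2; 4 -4 2; 2 1 -5]) = 60
det = (+1)·(-5)·(-236) + (-1)·(2)·(188) + (+1)·(1)·(-84) + (-1)·(-1)·(60) = 780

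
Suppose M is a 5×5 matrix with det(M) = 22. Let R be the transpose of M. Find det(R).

det(R) = 22

det(Mᵀ) = det(M).
det(R) = (1)·(22) = 22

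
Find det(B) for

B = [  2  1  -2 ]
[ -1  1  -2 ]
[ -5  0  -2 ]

Expand along row 3:
  + (-5) · |1 -2; 1 -2| = (-5)·(-2 − (-2)) = 0
  + (-2) · |2 1; -1 1| = (-2)·(2 − (-1)) = -6
Sum: (0) + (-6) = -6

|B| = -6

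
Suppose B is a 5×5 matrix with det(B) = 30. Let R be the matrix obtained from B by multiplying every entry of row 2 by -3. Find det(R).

|R| = -90

Scaling one row by -3 multiplies the determinant by -3.
det(R) = (-3)·(30) = -90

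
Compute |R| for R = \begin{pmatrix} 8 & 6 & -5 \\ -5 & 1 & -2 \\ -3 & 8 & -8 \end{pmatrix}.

Expand along column 1:
  + 8 · |1 -2; 8 -8| = 8·(-8 − (-16)) = 64
  − (-5) · |6 -5; 8 -8| = −(-5)·(-48 − (-40)) = -40
  + (-3) · |6 -5; 1 -2| = (-3)·(-12 − (-5)) = 21
Sum: (64) + (-40) + (21) = 45

The determinant is 45.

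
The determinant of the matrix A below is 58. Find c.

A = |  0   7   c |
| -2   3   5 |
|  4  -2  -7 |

Expanding along the row containing c, det(A) is linear in c: det(A) = (-8)·c + (42).
Set (-8)·c + (42) = 58  ⇒  (-8)·c = 16  ⇒  c = -2.

-2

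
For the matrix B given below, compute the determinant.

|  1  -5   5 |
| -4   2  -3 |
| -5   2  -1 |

The determinant is -41.

Expand along row 1:
  + 1 · |2 -3; 2 -1| = 1·(-2 − (-6)) = 4
  − (-5) · |-4 -3; -5 -1| = −(-5)·(4 − 15) = -55
  + 5 · |-4 2; -5 2| = 5·(-8 − (-10)) = 10
Sum: (4) + (-55) + (10) = -41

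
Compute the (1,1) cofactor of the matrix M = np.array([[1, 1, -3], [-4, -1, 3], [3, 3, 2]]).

-11

Delete row 1 and column 1; the remaining 2×2 submatrix is [-1 3; 3 2].
Its determinant is (-1)·2 − 3·3 = -11.
The cofactor carries sign (−1)^(1+1) = +1, so C_{1,1} = +(-11) = -11.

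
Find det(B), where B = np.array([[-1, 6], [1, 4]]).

-10

det(B) = (-1)·4 − 6·1 = -4 − 6 = -10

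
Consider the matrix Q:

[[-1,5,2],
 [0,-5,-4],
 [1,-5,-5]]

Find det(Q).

|Q| = -15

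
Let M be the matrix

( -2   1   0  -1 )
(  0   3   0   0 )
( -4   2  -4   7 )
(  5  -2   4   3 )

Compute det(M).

Expand along row 2 (it has 3 zeros):
  + (3) · M_22   where M_22 = det([-2 0 -1; -4 -4 7; 5 4 3]) = 76
det = (+1)·(3)·(76) = 228

228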